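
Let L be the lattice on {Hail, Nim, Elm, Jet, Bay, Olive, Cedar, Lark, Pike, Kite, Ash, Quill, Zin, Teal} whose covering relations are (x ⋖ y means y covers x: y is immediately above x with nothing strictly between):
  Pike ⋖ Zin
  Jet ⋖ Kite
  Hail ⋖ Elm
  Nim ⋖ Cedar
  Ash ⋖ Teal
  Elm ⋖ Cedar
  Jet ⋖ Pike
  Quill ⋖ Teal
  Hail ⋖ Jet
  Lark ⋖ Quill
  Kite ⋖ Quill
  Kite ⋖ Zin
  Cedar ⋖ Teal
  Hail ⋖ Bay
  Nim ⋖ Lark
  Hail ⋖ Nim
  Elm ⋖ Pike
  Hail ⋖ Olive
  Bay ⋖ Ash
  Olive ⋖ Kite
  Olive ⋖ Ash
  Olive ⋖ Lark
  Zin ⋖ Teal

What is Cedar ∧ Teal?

Cedar

Common lower bounds of {Cedar, Teal}: Cedar, Elm, Hail, Nim.
The greatest among these is Cedar.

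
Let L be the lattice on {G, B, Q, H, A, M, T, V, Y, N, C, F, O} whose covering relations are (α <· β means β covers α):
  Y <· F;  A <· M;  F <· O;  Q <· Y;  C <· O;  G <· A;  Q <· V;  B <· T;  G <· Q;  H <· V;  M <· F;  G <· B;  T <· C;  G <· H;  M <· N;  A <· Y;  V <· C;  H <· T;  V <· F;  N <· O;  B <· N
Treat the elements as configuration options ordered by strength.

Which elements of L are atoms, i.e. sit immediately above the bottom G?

The atoms are exactly the elements that cover G: A, B, H, Q.

A, B, H, Q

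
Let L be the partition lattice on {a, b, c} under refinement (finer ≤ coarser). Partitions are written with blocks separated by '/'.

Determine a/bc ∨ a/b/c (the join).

a/bc

The join of a/bc and a/b/c merges any blocks that overlap across the partitions, giving a/bc.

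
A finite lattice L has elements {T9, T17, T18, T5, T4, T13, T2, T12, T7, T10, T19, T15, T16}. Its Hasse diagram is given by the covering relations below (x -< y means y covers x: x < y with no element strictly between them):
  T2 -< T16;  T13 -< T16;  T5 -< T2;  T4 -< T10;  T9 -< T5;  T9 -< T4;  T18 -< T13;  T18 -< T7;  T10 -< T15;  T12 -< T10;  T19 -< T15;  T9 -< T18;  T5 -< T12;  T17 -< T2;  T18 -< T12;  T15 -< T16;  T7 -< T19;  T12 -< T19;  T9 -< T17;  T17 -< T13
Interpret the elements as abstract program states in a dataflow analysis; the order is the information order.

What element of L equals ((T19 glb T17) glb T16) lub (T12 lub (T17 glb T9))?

T12

T19 ∧ T17 = T9
T9 ∧ T16 = T9
T17 ∧ T9 = T9
T12 ∨ T9 = T12
T9 ∨ T12 = T12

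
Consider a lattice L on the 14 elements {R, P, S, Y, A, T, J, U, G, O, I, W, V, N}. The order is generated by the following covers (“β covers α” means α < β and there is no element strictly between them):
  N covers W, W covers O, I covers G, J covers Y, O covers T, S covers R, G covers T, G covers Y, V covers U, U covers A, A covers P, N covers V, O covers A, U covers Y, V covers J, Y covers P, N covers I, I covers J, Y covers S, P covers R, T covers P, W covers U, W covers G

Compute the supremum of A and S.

Common upper bounds of {A, S}: N, U, V, W.
The least among these is U.

U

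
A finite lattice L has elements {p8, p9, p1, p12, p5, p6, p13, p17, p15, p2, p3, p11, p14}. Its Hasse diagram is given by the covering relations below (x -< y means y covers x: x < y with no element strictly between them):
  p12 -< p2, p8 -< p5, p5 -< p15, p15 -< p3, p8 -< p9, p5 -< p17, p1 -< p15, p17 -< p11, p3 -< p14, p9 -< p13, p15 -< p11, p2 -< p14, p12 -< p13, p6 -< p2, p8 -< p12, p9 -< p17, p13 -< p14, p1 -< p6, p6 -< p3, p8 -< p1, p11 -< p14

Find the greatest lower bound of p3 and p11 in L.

p15

Common lower bounds of {p3, p11}: p1, p15, p5, p8.
The greatest among these is p15.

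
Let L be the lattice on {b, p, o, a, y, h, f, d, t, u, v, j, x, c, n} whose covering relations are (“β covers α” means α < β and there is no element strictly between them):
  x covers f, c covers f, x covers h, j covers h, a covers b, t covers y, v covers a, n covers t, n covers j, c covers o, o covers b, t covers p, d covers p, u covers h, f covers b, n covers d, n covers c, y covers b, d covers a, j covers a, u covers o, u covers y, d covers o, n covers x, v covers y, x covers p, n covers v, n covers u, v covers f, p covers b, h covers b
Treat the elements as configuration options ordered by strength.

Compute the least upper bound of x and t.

n

Common upper bounds of {x, t}: n.
The least among these is n.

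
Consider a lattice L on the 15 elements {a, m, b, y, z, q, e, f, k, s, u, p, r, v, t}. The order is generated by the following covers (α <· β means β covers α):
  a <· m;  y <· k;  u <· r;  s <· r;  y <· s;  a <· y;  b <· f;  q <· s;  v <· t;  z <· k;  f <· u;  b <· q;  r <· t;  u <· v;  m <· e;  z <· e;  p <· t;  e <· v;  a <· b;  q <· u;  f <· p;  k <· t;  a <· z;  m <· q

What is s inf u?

q

Common lower bounds of {s, u}: a, b, m, q.
The greatest among these is q.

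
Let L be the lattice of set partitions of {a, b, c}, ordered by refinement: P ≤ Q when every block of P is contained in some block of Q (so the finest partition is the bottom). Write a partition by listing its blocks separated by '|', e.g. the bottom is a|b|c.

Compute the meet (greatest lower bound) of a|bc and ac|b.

The meet (common refinement) of a|bc and ac|b intersects blocks pairwise, giving a|b|c.

a|b|c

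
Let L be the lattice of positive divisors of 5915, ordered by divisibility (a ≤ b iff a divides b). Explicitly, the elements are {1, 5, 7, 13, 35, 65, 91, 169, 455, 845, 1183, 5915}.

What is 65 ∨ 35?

455

In the divisibility order, the join is the least common multiple: lcm(65, 35) = 455.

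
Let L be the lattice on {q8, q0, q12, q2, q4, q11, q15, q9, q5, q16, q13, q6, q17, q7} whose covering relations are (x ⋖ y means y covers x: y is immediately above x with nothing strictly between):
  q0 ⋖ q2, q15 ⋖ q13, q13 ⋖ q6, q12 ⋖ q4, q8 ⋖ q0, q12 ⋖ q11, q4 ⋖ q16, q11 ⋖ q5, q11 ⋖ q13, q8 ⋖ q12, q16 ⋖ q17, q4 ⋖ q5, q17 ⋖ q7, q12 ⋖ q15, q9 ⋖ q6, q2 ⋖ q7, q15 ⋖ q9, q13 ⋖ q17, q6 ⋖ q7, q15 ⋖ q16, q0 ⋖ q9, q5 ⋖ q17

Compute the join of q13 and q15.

q13

Common upper bounds of {q13, q15}: q13, q17, q6, q7.
The least among these is q13.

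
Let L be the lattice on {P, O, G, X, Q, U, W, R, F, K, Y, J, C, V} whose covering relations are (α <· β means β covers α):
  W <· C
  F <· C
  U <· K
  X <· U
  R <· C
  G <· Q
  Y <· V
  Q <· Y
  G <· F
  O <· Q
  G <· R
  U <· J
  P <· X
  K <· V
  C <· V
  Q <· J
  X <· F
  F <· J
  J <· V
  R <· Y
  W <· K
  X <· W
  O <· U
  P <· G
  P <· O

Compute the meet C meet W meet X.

X

Common lower bounds of {C, W, X}: P, X.
The greatest among these is X.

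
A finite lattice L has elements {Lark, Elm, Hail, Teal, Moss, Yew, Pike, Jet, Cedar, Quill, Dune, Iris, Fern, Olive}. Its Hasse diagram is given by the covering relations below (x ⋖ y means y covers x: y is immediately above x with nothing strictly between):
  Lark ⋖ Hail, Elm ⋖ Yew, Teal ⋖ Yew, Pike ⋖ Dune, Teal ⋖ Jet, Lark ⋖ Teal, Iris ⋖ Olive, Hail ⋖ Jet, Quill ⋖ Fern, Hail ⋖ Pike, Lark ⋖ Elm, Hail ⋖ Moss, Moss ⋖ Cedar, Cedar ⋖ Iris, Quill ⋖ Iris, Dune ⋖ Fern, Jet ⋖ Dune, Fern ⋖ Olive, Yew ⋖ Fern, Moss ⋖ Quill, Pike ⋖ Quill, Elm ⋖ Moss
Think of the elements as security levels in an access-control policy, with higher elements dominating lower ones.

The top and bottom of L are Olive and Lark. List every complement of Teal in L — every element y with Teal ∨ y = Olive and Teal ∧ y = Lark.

Need y with Teal ∨ y = Olive and Teal ∧ y = Lark.
Checking each element gives: Cedar, Iris.

Cedar, Iris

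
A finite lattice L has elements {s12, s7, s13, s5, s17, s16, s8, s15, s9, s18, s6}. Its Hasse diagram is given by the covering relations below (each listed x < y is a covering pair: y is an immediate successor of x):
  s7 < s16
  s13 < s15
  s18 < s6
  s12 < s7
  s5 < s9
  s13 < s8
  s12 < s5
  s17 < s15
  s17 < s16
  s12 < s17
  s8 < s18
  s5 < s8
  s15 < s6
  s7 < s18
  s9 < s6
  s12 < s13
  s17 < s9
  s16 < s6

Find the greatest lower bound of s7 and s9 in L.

s12

Common lower bounds of {s7, s9}: s12.
The greatest among these is s12.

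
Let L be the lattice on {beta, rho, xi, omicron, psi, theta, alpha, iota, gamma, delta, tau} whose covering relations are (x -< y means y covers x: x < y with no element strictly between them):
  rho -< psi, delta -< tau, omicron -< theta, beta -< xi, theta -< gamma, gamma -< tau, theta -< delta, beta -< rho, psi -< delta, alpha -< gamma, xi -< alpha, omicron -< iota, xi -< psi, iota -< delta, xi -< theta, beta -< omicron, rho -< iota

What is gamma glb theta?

Common lower bounds of {gamma, theta}: beta, omicron, theta, xi.
The greatest among these is theta.

theta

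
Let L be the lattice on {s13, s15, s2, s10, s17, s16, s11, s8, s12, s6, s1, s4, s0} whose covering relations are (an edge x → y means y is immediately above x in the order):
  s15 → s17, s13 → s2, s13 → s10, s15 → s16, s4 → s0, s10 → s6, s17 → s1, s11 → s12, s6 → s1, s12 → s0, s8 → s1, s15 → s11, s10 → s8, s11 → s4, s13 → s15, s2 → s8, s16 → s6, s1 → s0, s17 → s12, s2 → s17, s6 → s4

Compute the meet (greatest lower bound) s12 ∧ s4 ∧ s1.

s15

Common lower bounds of {s12, s4, s1}: s13, s15.
The greatest among these is s15.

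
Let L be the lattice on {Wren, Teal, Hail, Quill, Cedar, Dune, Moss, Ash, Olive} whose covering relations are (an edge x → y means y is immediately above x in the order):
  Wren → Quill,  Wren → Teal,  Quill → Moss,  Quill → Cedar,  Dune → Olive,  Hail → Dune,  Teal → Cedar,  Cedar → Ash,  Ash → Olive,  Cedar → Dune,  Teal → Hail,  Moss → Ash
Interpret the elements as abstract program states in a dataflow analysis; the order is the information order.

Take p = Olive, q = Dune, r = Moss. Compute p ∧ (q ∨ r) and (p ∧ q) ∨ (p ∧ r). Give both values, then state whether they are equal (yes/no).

Olive; Olive; yes

q ∨ r = Olive, so p ∧ (q ∨ r) = Olive ∧ Olive = Olive.
p ∧ q = Dune and p ∧ r = Moss, so (p ∧ q) ∨ (p ∧ r) = Dune ∨ Moss = Olive.
Equal: yes.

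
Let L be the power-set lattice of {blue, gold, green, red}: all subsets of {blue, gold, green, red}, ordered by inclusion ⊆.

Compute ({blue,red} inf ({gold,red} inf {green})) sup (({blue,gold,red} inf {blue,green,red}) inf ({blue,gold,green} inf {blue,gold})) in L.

{gold,red} ∧ {green} = ∅
{blue,red} ∧ ∅ = ∅
{blue,gold,red} ∧ {blue,green,red} = {blue,red}
{blue,gold,green} ∧ {blue,gold} = {blue,gold}
{blue,red} ∧ {blue,gold} = {blue}
∅ ∨ {blue} = {blue}

{blue}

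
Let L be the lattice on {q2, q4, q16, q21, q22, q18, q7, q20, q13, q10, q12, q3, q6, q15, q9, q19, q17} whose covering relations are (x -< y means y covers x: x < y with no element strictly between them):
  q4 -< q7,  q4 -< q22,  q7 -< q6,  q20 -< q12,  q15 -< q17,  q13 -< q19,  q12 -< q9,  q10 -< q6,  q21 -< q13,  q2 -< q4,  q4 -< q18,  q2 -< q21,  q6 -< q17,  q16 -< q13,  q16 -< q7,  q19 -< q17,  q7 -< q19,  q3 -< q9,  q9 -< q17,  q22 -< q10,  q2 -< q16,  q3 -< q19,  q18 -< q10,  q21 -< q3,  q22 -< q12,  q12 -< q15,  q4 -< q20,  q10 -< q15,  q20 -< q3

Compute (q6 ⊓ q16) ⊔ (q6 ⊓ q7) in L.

q6 ∧ q16 = q16
q6 ∧ q7 = q7
q16 ∨ q7 = q7

q7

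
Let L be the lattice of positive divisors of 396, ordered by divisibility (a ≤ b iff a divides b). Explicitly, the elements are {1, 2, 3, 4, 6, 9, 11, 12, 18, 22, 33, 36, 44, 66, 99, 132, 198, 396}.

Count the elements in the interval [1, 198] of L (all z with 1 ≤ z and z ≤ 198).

12

The interval [1, 198] = {1, 11, 18, 198, 2, 22, 3, 33, 6, 66, 9, 99}, which has 12 elements.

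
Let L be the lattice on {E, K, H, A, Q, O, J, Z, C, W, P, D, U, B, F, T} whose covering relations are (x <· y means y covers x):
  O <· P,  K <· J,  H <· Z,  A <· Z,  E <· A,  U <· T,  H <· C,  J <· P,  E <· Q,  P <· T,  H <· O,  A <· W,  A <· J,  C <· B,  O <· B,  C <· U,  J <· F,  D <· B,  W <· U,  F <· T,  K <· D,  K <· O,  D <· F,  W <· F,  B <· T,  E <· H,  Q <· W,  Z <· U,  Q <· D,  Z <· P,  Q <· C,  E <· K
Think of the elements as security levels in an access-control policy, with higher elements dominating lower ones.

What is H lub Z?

Z

Common upper bounds of {H, Z}: P, T, U, Z.
The least among these is Z.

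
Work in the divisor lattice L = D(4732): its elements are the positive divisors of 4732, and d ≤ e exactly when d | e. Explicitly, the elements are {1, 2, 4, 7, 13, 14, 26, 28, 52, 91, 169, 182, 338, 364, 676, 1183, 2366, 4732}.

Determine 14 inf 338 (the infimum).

Common lower bounds of {14, 338}: 1, 2.
The greatest among these is 2.

2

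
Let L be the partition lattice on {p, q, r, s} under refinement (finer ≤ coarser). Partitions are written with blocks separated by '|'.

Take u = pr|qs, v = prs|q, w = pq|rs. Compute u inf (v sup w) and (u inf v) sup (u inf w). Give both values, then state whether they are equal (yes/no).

v sup w = pqrs, so u inf (v sup w) = pr|qs inf pqrs = pr|qs.
u inf v = pr|q|s and u inf w = p|q|r|s, so (u inf v) sup (u inf w) = pr|q|s sup p|q|r|s = pr|q|s.
Equal: no.

pr|qs; pr|q|s; no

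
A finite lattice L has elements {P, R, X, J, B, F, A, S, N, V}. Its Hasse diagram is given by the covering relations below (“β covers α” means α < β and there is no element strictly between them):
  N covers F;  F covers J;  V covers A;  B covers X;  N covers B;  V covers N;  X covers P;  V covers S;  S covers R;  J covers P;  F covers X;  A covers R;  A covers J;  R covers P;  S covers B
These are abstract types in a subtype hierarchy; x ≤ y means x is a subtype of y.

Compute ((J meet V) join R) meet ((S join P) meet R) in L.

R

J ∧ V = J
J ∨ R = A
S ∨ P = S
S ∧ R = R
A ∧ R = R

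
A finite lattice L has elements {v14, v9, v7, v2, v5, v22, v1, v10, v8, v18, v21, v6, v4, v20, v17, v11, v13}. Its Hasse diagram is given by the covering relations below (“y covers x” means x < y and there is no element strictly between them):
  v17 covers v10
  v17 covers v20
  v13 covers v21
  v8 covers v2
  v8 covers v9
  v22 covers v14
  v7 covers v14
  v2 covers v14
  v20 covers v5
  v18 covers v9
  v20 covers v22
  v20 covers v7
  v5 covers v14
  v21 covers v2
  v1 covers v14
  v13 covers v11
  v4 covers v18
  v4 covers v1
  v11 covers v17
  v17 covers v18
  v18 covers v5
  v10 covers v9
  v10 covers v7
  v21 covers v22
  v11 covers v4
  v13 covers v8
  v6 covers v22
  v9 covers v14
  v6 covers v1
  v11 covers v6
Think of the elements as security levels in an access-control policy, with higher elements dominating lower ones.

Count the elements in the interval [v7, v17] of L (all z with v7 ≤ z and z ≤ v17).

4

The interval [v7, v17] = {v10, v17, v20, v7}, which has 4 elements.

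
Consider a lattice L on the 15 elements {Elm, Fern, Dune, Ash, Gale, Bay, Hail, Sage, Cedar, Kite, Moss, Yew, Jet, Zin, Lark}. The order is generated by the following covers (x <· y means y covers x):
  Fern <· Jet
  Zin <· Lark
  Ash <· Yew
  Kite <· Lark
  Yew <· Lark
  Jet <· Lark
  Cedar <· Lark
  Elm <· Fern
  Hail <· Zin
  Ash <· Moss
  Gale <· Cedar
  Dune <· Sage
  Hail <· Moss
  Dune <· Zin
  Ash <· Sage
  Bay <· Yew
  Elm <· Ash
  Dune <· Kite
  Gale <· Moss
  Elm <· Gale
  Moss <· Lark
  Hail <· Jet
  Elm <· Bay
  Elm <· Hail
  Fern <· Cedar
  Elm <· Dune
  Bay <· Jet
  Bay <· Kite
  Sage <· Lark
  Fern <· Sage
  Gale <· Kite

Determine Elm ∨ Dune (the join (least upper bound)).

Dune

Common upper bounds of {Elm, Dune}: Dune, Kite, Lark, Sage, Zin.
The least among these is Dune.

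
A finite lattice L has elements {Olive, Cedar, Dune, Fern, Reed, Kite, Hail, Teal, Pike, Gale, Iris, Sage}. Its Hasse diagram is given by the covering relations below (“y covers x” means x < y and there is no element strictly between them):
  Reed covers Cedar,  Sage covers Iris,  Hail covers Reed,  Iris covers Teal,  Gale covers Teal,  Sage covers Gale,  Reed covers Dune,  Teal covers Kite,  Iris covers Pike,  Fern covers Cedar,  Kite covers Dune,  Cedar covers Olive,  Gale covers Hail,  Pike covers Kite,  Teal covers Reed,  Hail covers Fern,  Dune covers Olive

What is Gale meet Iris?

Common lower bounds of {Gale, Iris}: Cedar, Dune, Kite, Olive, Reed, Teal.
The greatest among these is Teal.

Teal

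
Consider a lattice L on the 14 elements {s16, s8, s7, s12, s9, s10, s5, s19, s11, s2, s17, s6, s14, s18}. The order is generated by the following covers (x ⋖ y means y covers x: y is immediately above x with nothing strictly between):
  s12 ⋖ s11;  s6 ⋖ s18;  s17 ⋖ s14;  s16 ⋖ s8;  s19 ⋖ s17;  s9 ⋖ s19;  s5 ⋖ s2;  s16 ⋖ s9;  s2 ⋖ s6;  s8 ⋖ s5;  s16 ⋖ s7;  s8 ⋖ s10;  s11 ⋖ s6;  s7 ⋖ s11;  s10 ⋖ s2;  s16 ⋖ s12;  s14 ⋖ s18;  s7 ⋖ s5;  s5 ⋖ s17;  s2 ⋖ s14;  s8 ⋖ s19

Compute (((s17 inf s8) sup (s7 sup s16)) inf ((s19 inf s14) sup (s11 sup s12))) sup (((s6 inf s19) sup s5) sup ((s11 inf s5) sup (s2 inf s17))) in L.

s5

s17 ∧ s8 = s8
s7 ∨ s16 = s7
s8 ∨ s7 = s5
s19 ∧ s14 = s19
s11 ∨ s12 = s11
s19 ∨ s11 = s18
s5 ∧ s18 = s5
s6 ∧ s19 = s8
s8 ∨ s5 = s5
s11 ∧ s5 = s7
s2 ∧ s17 = s5
s7 ∨ s5 = s5
s5 ∨ s5 = s5
s5 ∨ s5 = s5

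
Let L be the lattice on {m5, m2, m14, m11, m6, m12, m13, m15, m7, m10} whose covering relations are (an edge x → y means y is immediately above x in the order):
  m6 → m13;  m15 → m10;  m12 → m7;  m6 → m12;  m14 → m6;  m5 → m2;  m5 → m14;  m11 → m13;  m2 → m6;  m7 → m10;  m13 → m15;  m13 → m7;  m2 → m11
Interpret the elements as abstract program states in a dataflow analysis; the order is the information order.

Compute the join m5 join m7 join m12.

m7

Common upper bounds of {m5, m7, m12}: m10, m7.
The least among these is m7.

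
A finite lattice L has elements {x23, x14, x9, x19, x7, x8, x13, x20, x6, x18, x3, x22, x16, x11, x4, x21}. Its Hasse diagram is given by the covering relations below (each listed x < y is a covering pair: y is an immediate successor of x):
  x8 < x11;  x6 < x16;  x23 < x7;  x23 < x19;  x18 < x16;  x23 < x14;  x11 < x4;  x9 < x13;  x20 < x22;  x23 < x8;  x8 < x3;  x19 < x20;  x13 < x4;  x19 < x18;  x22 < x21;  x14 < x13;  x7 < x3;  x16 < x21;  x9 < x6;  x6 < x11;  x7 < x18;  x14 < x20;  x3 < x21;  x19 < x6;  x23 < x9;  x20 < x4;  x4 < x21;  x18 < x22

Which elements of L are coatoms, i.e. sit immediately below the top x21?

x16, x22, x3, x4

The coatoms are exactly the elements covered by x21: x16, x22, x3, x4.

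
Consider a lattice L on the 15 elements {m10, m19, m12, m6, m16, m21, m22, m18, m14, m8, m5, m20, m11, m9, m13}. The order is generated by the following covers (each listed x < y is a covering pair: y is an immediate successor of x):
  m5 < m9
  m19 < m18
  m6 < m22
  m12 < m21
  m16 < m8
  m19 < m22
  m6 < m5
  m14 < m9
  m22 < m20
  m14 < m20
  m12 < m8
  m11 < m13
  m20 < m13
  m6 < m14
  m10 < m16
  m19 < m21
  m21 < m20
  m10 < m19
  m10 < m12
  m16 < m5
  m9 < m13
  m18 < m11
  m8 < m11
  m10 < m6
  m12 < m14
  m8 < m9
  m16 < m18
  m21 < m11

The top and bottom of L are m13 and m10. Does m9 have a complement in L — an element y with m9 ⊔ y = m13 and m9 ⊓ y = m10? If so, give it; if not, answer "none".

Need y with m9 ∨ y = m13 and m9 ∧ y = m10.
Checking each element gives: m19.

m19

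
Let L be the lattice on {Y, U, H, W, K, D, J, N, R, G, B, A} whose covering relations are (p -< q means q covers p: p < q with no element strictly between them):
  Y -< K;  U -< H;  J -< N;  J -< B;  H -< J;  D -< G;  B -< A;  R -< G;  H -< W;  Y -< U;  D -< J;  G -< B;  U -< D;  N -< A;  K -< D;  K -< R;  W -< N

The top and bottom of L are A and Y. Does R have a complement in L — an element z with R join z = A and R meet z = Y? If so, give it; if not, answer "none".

W

Need z with R ∨ z = A and R ∧ z = Y.
Checking each element gives: W.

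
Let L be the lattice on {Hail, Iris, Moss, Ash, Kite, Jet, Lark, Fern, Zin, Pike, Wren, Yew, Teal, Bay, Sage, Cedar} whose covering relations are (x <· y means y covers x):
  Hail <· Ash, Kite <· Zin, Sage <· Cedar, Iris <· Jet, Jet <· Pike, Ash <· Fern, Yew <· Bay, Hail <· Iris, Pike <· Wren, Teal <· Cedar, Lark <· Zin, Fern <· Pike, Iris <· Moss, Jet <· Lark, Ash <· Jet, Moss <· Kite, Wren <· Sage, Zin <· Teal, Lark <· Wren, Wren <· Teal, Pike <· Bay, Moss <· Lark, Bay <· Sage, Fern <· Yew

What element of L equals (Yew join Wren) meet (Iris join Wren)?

Wren

Yew ∨ Wren = Sage
Iris ∨ Wren = Wren
Sage ∧ Wren = Wren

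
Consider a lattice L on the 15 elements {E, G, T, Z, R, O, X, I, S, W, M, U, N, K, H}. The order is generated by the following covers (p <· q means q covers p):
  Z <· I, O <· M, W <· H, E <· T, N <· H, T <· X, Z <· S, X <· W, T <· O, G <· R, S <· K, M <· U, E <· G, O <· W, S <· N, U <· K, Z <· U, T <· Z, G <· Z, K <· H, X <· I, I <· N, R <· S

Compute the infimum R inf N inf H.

Common lower bounds of {R, N, H}: E, G, R.
The greatest among these is R.

R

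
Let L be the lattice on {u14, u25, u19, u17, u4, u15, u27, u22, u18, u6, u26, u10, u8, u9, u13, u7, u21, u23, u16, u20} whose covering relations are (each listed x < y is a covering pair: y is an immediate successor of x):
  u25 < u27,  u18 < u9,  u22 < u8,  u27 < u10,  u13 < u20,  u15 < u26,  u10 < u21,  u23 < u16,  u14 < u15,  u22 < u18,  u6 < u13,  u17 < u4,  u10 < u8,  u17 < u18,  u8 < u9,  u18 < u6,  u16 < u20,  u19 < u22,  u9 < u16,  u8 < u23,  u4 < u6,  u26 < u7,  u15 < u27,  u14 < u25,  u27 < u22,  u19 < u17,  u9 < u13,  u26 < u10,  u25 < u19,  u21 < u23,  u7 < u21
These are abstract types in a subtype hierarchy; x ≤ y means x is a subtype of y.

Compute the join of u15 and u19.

Common upper bounds of {u15, u19}: u13, u16, u18, u20, u22, u23, u6, u8, u9.
The least among these is u22.

u22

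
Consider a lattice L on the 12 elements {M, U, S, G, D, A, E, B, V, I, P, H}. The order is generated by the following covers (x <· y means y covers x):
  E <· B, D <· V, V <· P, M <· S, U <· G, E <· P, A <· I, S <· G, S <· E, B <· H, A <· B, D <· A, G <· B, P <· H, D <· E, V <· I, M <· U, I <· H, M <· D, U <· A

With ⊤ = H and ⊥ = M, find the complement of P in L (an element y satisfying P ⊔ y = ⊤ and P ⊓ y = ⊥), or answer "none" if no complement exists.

Need y with P ∨ y = H and P ∧ y = M.
Checking each element gives: U.

U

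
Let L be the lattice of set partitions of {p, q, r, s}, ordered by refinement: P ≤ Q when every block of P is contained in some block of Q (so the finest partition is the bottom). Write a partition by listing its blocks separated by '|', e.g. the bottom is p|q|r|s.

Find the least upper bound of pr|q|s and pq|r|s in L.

pqr|s

Common upper bounds of {pr|q|s, pq|r|s}: pqrs, pqr|s.
The least among these is pqr|s.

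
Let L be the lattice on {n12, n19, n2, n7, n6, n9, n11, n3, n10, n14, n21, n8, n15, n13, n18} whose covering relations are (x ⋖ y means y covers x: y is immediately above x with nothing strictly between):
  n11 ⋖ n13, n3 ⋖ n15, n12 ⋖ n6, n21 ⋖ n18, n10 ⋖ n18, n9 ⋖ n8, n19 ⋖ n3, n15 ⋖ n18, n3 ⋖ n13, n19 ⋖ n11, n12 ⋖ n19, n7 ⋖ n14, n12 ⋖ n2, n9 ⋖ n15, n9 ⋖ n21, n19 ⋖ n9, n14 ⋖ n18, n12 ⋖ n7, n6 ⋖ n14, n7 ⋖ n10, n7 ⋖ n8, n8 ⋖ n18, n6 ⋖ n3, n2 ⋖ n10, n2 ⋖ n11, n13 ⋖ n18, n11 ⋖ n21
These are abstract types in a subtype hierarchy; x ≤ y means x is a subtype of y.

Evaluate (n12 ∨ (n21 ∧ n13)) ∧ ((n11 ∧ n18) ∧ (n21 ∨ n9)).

n11

n21 ∧ n13 = n11
n12 ∨ n11 = n11
n11 ∧ n18 = n11
n21 ∨ n9 = n21
n11 ∧ n21 = n11
n11 ∧ n11 = n11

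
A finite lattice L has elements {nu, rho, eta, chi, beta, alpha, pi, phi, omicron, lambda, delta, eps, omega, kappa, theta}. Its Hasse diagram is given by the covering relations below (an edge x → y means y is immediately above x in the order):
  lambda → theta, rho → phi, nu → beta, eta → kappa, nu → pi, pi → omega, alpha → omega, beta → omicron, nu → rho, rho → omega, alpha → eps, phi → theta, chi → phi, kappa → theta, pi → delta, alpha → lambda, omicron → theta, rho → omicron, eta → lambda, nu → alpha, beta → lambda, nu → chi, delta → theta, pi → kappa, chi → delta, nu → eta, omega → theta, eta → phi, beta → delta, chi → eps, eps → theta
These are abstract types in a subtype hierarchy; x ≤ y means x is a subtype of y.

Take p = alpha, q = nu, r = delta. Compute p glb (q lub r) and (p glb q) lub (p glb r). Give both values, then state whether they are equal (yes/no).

nu; nu; yes

q lub r = delta, so p glb (q lub r) = alpha glb delta = nu.
p glb q = nu and p glb r = nu, so (p glb q) lub (p glb r) = nu lub nu = nu.
Equal: yes.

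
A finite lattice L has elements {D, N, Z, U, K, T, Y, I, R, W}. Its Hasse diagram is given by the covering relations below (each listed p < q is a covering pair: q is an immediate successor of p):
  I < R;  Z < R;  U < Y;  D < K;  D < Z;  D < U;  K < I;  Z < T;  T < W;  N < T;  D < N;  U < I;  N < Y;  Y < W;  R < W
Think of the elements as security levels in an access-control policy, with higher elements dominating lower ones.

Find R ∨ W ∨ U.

W

Common upper bounds of {R, W, U}: W.
The least among these is W.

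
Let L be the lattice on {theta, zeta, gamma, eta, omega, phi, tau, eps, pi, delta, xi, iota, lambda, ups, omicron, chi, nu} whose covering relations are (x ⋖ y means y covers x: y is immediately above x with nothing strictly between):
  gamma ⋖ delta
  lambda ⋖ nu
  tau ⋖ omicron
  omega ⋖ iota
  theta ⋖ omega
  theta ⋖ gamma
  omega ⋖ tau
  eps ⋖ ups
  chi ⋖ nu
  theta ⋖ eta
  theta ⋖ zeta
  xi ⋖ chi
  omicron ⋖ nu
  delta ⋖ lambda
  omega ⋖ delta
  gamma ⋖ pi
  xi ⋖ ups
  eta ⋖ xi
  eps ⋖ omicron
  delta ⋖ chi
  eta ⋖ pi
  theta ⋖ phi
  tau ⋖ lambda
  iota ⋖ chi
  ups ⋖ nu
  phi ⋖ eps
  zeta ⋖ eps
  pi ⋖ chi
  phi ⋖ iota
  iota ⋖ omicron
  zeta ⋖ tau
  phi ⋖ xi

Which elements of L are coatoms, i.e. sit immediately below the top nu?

The coatoms are exactly the elements covered by nu: chi, lambda, omicron, ups.

chi, lambda, omicron, ups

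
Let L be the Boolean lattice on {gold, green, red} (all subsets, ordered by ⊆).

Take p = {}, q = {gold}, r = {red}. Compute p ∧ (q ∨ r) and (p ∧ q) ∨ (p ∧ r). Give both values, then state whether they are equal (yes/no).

q ∨ r = {gold,red}, so p ∧ (q ∨ r) = {} ∧ {gold,red} = {}.
p ∧ q = {} and p ∧ r = {}, so (p ∧ q) ∨ (p ∧ r) = {} ∨ {} = {}.
Equal: yes.

{}; {}; yes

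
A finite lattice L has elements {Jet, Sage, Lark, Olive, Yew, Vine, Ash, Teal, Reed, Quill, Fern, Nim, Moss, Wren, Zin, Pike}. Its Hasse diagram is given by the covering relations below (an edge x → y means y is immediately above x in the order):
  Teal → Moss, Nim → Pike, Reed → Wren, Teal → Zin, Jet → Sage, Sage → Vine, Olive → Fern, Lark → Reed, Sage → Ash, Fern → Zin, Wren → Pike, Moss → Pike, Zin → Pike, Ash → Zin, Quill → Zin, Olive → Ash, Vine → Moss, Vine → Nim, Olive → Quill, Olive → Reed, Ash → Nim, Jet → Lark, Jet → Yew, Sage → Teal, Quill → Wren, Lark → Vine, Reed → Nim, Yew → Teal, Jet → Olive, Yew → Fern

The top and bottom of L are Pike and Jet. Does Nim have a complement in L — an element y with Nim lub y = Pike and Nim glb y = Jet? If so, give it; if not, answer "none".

Need y with Nim ∨ y = Pike and Nim ∧ y = Jet.
Checking each element gives: Yew.

Yew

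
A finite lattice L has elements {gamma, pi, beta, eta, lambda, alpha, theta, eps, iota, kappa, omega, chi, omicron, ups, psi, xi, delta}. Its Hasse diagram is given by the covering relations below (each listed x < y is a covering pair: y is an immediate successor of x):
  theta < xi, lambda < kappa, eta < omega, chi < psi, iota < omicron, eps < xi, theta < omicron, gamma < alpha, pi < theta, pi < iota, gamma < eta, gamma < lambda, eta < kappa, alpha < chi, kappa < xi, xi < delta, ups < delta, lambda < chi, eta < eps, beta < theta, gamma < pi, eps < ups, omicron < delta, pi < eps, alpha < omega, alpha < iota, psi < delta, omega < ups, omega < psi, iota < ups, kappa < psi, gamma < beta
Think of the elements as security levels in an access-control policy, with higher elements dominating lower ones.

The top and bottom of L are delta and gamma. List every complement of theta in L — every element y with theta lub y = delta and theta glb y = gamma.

chi, omega, psi

Need y with theta ∨ y = delta and theta ∧ y = gamma.
Checking each element gives: chi, omega, psi.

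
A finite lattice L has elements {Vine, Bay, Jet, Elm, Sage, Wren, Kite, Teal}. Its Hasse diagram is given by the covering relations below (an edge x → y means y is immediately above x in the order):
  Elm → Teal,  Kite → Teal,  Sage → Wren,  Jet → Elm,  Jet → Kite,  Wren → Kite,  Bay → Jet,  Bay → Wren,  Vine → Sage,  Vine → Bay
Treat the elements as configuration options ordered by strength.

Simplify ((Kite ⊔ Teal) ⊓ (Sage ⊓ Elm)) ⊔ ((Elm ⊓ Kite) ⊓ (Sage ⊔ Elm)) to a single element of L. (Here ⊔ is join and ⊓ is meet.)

Jet

Kite ∨ Teal = Teal
Sage ∧ Elm = Vine
Teal ∧ Vine = Vine
Elm ∧ Kite = Jet
Sage ∨ Elm = Teal
Jet ∧ Teal = Jet
Vine ∨ Jet = Jet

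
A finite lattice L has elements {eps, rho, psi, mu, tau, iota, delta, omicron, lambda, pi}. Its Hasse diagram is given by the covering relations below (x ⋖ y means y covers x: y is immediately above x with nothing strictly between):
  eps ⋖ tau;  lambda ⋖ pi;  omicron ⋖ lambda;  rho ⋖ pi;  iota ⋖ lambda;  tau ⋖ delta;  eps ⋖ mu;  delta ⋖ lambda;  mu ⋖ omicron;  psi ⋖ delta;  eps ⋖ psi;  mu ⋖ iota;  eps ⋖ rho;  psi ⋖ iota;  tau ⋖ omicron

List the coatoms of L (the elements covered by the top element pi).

lambda, rho

The coatoms are exactly the elements covered by pi: lambda, rho.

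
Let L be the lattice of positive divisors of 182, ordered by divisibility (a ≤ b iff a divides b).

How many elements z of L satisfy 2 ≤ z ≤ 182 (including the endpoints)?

4

The interval [2, 182] = {14, 182, 2, 26}, which has 4 elements.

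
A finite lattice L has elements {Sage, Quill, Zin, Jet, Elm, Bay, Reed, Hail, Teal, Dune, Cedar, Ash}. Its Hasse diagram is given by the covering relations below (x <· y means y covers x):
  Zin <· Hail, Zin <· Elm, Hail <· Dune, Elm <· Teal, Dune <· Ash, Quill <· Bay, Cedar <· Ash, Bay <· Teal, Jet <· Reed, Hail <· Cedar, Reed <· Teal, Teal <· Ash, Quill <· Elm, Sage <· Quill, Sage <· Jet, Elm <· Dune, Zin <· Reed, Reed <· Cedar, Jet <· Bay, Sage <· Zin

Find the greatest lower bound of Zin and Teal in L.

Zin

Common lower bounds of {Zin, Teal}: Sage, Zin.
The greatest among these is Zin.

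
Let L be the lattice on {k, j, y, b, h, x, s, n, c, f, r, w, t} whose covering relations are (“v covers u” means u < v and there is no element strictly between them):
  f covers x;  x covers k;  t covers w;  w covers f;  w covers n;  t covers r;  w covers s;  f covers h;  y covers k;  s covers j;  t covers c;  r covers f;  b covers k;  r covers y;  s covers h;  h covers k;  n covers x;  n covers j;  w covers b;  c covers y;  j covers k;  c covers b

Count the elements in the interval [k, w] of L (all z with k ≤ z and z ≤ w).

9

The interval [k, w] = {b, f, h, j, k, n, s, w, x}, which has 9 elements.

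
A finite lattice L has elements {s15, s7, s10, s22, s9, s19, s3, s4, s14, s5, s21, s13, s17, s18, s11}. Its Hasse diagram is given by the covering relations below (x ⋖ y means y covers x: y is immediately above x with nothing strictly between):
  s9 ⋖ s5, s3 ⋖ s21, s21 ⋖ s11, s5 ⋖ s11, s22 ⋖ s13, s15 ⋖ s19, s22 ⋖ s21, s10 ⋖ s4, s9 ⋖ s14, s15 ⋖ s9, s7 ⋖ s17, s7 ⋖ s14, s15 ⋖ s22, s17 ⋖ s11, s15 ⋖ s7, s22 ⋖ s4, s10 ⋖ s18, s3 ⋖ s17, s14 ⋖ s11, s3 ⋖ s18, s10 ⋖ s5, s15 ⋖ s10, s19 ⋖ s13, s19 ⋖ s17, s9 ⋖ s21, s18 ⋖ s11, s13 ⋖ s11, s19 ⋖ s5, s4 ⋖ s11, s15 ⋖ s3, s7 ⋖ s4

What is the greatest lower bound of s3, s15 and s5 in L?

Common lower bounds of {s3, s15, s5}: s15.
The greatest among these is s15.

s15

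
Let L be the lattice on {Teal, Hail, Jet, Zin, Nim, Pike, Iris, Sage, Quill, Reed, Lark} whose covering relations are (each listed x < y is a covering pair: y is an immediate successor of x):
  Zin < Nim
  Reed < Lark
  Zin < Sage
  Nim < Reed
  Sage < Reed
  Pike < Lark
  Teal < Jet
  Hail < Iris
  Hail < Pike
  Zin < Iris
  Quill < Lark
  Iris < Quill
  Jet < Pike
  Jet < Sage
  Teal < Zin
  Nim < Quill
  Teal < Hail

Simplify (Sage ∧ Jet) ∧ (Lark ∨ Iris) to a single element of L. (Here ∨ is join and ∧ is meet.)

Sage ∧ Jet = Jet
Lark ∨ Iris = Lark
Jet ∧ Lark = Jet

Jet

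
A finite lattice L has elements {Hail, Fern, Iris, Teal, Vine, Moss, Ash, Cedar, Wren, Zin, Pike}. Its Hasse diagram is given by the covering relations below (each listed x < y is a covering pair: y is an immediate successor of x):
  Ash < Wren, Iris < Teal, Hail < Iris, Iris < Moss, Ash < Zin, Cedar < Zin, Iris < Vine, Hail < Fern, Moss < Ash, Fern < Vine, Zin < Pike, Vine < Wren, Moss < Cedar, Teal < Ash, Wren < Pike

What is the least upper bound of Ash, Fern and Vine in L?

Common upper bounds of {Ash, Fern, Vine}: Pike, Wren.
The least among these is Wren.

Wren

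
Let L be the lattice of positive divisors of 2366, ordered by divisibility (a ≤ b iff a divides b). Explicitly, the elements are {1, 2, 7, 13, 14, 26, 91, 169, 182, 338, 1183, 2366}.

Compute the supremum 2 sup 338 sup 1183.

2366

Common upper bounds of {2, 338, 1183}: 2366.
The least among these is 2366.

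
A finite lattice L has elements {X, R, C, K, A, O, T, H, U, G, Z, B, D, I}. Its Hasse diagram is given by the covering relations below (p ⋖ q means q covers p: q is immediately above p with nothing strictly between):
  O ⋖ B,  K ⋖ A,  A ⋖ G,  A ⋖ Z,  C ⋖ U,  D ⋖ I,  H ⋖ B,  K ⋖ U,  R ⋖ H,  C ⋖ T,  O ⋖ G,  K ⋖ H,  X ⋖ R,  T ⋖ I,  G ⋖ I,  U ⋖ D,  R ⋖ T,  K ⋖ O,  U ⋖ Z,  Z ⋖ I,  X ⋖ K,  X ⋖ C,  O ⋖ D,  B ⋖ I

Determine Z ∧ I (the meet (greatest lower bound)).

Common lower bounds of {Z, I}: A, C, K, U, X, Z.
The greatest among these is Z.

Z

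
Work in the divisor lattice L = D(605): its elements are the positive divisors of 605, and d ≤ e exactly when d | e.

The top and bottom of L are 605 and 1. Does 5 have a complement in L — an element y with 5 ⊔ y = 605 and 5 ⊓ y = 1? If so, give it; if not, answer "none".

Need y with 5 ∨ y = 605 and 5 ∧ y = 1.
Checking each element gives: 121.

121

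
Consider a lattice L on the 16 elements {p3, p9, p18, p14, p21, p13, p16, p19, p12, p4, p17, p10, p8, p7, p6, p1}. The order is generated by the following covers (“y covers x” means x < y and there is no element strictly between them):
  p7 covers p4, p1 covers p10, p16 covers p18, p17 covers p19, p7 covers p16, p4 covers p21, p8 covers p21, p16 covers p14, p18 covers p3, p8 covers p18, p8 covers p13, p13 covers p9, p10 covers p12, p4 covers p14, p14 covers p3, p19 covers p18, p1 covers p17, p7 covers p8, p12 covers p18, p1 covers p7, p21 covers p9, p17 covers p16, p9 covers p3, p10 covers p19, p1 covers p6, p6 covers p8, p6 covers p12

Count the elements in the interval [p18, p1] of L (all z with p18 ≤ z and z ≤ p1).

The interval [p18, p1] = {p1, p10, p12, p16, p17, p18, p19, p6, p7, p8}, which has 10 elements.

10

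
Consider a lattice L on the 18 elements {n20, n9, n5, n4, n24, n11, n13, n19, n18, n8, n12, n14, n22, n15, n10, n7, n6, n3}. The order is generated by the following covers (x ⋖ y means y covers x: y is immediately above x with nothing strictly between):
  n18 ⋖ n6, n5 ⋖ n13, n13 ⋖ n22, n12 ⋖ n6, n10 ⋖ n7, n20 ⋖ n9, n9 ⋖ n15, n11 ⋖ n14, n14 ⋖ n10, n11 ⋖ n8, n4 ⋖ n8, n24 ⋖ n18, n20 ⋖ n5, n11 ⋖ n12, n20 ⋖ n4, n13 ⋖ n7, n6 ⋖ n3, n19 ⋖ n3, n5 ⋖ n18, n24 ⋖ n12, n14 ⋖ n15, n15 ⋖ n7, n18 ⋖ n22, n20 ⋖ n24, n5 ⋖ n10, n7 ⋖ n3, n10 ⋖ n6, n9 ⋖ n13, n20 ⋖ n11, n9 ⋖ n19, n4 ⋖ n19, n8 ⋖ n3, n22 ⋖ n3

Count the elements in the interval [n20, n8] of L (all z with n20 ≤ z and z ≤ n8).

4

The interval [n20, n8] = {n11, n20, n4, n8}, which has 4 elements.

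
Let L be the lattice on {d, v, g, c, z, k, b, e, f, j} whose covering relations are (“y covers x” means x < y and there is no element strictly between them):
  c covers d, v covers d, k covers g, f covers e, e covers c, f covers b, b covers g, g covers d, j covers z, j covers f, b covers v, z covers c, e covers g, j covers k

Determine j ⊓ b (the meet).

Common lower bounds of {j, b}: b, d, g, v.
The greatest among these is b.

b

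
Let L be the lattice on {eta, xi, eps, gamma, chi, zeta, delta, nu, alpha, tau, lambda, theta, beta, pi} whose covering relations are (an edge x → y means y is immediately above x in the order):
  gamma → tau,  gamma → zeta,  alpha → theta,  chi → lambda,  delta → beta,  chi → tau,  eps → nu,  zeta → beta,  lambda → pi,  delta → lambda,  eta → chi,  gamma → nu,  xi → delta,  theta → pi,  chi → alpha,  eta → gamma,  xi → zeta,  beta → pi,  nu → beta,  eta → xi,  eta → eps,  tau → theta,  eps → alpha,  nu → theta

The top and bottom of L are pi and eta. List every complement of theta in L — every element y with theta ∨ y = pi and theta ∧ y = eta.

delta, xi

Need y with theta ∨ y = pi and theta ∧ y = eta.
Checking each element gives: delta, xi.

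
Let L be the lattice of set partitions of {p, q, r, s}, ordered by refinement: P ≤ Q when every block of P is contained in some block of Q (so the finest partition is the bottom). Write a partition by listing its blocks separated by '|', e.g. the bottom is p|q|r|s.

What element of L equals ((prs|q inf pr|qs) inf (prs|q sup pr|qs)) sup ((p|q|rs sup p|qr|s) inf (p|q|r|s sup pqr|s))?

pqr|s

prs|q ∧ pr|qs = pr|q|s
prs|q ∨ pr|qs = pqrs
pr|q|s ∧ pqrs = pr|q|s
p|q|rs ∨ p|qr|s = p|qrs
p|q|r|s ∨ pqr|s = pqr|s
p|qrs ∧ pqr|s = p|qr|s
pr|q|s ∨ p|qr|s = pqr|s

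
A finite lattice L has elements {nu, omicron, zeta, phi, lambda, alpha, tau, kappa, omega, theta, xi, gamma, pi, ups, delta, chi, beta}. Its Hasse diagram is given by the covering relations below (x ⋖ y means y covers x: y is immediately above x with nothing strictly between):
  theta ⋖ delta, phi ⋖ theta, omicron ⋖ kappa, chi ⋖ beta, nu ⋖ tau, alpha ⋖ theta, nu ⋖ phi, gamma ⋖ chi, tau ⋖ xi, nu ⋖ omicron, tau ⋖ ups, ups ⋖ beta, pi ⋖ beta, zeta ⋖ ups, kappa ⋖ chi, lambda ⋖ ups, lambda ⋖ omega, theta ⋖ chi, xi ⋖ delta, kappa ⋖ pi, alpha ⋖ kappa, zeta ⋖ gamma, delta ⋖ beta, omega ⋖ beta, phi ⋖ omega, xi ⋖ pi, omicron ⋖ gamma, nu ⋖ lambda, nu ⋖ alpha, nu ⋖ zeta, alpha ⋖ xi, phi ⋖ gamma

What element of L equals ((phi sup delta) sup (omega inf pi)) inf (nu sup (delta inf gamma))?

phi

phi ∨ delta = delta
omega ∧ pi = nu
delta ∨ nu = delta
delta ∧ gamma = phi
nu ∨ phi = phi
delta ∧ phi = phi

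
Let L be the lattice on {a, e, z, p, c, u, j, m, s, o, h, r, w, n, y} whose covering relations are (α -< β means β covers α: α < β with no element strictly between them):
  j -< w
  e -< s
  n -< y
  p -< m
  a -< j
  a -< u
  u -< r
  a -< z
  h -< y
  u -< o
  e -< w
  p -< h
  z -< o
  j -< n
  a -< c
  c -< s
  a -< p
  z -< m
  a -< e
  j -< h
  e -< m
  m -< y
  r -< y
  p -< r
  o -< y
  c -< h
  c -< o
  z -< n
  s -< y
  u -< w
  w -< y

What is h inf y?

Common lower bounds of {h, y}: a, c, h, j, p.
The greatest among these is h.

h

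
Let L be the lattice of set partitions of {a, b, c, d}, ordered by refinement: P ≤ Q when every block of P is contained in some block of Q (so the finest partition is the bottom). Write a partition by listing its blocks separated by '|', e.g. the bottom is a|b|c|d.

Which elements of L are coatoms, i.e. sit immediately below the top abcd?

abc|d, abd|c, ab|cd, acd|b, ac|bd, ad|bc, a|bcd

The coatoms are exactly the elements covered by abcd: abc|d, abd|c, ab|cd, acd|b, ac|bd, ad|bc, a|bcd.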